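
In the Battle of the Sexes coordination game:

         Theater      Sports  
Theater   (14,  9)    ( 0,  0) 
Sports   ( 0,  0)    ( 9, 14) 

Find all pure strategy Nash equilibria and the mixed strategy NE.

Pure NE: (Theater, Theater) and (Sports, Sports); Mixed NE: p = 0.6087, q = 0.3913

Work:
Check pure NE:
(Theater, Theater): (14, 9) - no unilateral deviation beneficial
(Sports, Sports): (9, 14) - no unilateral deviation beneficial
Mixed NE: P1 plays Theater with p = 0.6087, P2 plays Theater with q = 0.3913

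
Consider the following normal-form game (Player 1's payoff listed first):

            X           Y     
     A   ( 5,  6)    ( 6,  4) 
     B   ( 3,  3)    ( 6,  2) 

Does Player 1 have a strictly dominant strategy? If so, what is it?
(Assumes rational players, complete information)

No strictly dominant strategy exists for Player 1

Work:
A strategy strictly dominates another if it gives a strictly higher payoff against every opponent action. Compare each pair of P1's strategies column-by-column:
  A vs B: [5 vs 3, 6 vs 6] → A does not strictly dominate B (column Y: 6 ≤ 6)
  B vs A: [3 vs 5, 6 vs 6] → B does not strictly dominate A (column X: 3 ≤ 5)
No single strategy strictly dominates all others → no strictly dominant strategy.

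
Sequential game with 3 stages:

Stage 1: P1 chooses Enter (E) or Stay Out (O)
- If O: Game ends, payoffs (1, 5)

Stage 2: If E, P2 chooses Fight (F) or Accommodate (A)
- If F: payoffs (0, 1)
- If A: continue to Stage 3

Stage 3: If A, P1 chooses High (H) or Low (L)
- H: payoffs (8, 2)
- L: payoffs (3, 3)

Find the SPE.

SPE: (E, A, H); Outcome (8, 2)

Work:
Stage 3: P1 chooses H (8 vs 3)
Stage 2: P2: F->1, A->2 (anticipating H). Choose A
Stage 1: P1: O->1, E->8 (anticipating A, H). Choose E
SPE path: E -> A -> H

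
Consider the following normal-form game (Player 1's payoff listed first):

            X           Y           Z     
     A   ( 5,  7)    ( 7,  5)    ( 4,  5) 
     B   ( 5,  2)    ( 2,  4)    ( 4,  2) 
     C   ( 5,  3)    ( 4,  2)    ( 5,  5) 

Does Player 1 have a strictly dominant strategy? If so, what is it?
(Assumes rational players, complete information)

No strictly dominant strategy exists for Player 1

Work:
A strategy strictly dominates another if it gives a strictly higher payoff against every opponent action. Compare each pair of P1's strategies column-by-column:
  A vs B: [5 vs 5, 7 vs 2, 4 vs 4] → A does not strictly dominate B (column X: 5 ≤ 5)
  A vs C: [5 vs 5, 7 vs 4, 4 vs 5] → A does not strictly dominate C (column X: 5 ≤ 5)
  B vs A: [5 vs 5, 2 vs 7, 4 vs 4] → B does not strictly dominate A (column X: 5 ≤ 5)
  B vs C: [5 vs 5, 2 vs 4, 4 vs 5] → B does not strictly dominate C (column X: 5 ≤ 5)
  C vs A: [5 vs 5, 4 vs 7, 5 vs 4] → C does not strictly dominate A (column X: 5 ≤ 5)
  C vs B: [5 vs 5, 4 vs 2, 5 vs 4] → C does not strictly dominate B (column X: 5 ≤ 5)
No single strategy strictly dominates all others → no strictly dominant strategy.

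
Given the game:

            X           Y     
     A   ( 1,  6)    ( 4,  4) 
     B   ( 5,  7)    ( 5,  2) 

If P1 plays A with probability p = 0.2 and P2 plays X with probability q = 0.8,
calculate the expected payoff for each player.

E[P1] = 4.32, E[P2] = 5.92

Work:
E[P1] = p·q·π₁(A,X) + p·(1-q)·π₁(A,Y) + (1-p)·q·π₁(B,X) + (1-p)·(1-q)·π₁(B,Y)
= 0.2·0.8·1 + 0.2·0.2·4 + 0.8·0.8·5 + 0.8·0.2·5
= 4.32

E[P2] = 5.92 (similar calculation)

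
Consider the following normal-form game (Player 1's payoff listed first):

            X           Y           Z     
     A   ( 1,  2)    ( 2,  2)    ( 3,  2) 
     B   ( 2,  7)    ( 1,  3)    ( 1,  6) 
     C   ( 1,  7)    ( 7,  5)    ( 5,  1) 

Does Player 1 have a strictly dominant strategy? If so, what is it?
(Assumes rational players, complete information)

No strictly dominant strategy exists for Player 1

Work:
A strategy strictly dominates another if it gives a strictly higher payoff against every opponent action. Compare each pair of P1's strategies column-by-column:
  A vs B: [1 vs 2, 2 vs 1, 3 vs 1] → A does not strictly dominate B (column X: 1 ≤ 2)
  A vs C: [1 vs 1, 2 vs 7, 3 vs 5] → A does not strictly dominate C (column X: 1 ≤ 1)
  B vs A: [2 vs 1, 1 vs 2, 1 vs 3] → B does not strictly dominate A (column Y: 1 ≤ 2)
  B vs C: [2 vs 1, 1 vs 7, 1 vs 5] → B does not strictly dominate C (column Y: 1 ≤ 7)
  C vs A: [1 vs 1, 7 vs 2, 5 vs 3] → C does not strictly dominate A (column X: 1 ≤ 1)
  C vs B: [1 vs 2, 7 vs 1, 5 vs 1] → C does not strictly dominate B (column X: 1 ≤ 2)
No single strategy strictly dominates all others → no strictly dominant strategy.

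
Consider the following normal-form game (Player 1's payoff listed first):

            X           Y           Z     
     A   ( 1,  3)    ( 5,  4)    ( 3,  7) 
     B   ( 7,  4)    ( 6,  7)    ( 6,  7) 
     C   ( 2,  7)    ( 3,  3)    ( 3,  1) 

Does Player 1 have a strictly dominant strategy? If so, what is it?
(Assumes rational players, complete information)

Yes, Player 1's strictly dominant strategy is B

Work:
A strategy strictly dominates another if it gives a strictly higher payoff against every opponent action. Compare each pair of P1's strategies column-by-column:
  A vs B: [1 vs 7, 5 vs 6, 3 vs 6] → A does not strictly dominate B (column X: 1 ≤ 7)
  A vs C: [1 vs 2, 5 vs 3, 3 vs 3] → A does not strictly dominate C (column X: 1 ≤ 2)
  B vs A: [7 vs 1, 6 vs 5, 6 vs 3] → B strictly dominates A
  B vs C: [7 vs 2, 6 vs 3, 6 vs 3] → B strictly dominates C
  C vs A: [2 vs 1, 3 vs 5, 3 vs 3] → C does not strictly dominate A (column Y: 3 ≤ 5)
  C vs B: [2 vs 7, 3 vs 6, 3 vs 6] → C does not strictly dominate B (column X: 2 ≤ 7)
B strictly dominates every other strategy → strictly dominant.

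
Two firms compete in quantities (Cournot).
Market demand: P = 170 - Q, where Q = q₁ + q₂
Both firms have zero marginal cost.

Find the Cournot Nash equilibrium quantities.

q₁* = q₂* = 56.67; P* = 56.67

Work:
Profit: π_i = P·q_i = (a - q_i - q_j)·q_i
FOC: ∂π_i/∂q_i = a - 2q_i - q_j = 0
Reaction function: q_i = (170 - q_j)/2
Symmetry: q* = 170/3 = 56.67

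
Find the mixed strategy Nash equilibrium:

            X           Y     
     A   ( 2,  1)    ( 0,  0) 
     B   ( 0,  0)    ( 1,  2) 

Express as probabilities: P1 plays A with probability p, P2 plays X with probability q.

p = 0.6667, q = 0.3333

Work:
Find probabilities that make opponent indifferent:
P2 chooses q to make P1 indifferent between A and B
P1 chooses p to make P2 indifferent between X and Y
Mixed NE: P1 plays (A: 0.6667, B: 0.3333), P2 plays (X: 0.3333, Y: 0.6667)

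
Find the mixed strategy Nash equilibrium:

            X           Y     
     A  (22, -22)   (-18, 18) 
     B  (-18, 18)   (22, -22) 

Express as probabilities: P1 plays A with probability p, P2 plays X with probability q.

p = 0.5, q = 0.5

Work:
Find probabilities that make opponent indifferent:
P2 chooses q to make P1 indifferent between A and B
P1 chooses p to make P2 indifferent between X and Y
Mixed NE: P1 plays (A: 0.5, B: 0.5), P2 plays (X: 0.5, Y: 0.5)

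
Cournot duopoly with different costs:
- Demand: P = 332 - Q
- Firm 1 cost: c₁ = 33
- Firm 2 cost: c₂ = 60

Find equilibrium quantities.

q₁* = 108.67, q₂* = 81.67

Work:
Reaction: q₁ = (332 - 33 - q₂)/2
Reaction: q₂ = (332 - 60 - q₁)/2
Solve simultaneously:
q₁* = (332 - 2×33 + 60)/3 = 108.67
q₂* = (332 - 2×60 + 33)/3 = 81.67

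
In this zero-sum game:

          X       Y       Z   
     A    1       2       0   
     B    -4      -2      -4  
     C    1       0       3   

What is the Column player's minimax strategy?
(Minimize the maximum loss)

Column should play X, value = 1

Work:
Column player minimizes Row's maximum payoff:
Column X: max payoff to Row = 1
Column Y: max payoff to Row = 2
Column Z: max payoff to Row = 3
Minimum is 1, achieved by column X.
Minimax strategy: X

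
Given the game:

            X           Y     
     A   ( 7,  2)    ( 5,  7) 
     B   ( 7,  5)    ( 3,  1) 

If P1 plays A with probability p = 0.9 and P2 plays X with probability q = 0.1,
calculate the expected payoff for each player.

E[P1] = 5.02, E[P2] = 5.99

Work:
E[P1] = p·q·π₁(A,X) + p·(1-q)·π₁(A,Y) + (1-p)·q·π₁(B,X) + (1-p)·(1-q)·π₁(B,Y)
= 0.9·0.1·7 + 0.9·0.9·5 + 0.1·0.1·7 + 0.1·0.9·3
= 5.02

E[P2] = 5.99 (similar calculation)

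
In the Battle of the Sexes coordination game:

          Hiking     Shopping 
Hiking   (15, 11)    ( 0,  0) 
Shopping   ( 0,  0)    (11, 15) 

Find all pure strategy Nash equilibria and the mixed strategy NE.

Pure NE: (Hiking, Hiking) and (Shopping, Shopping); Mixed NE: p = 0.5769, q = 0.4231

Work:
Check pure NE:
(Hiking, Hiking): (15, 11) - no unilateral deviation beneficial
(Shopping, Shopping): (11, 15) - no unilateral deviation beneficial
Mixed NE: P1 plays Hiking with p = 0.5769, P2 plays Hiking with q = 0.4231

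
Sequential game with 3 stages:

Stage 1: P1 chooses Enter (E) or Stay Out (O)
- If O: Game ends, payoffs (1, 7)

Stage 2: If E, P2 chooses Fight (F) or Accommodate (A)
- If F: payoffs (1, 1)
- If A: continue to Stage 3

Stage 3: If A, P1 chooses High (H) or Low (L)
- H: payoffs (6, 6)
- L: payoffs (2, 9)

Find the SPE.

SPE: (E, A, H); Outcome (6, 6)

Work:
Stage 3: P1 chooses H (6 vs 2)
Stage 2: P2: F->1, A->6 (anticipating H). Choose A
Stage 1: P1: O->1, E->6 (anticipating A, H). Choose E
SPE path: E -> A -> H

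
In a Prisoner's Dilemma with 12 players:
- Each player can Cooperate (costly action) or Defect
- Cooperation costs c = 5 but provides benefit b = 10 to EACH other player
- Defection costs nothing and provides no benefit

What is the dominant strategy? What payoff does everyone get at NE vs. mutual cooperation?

Dominant: Defect; NE payoff = 0; Coop payoff = 105

Work:
Defect dominates (saves cost c = 5, benefit to others is external)
NE: All defect → everyone gets 0
If all cooperate: each receives (11)×10 - 5 = 105
Social dilemma: 105 > 0 but NE gives 0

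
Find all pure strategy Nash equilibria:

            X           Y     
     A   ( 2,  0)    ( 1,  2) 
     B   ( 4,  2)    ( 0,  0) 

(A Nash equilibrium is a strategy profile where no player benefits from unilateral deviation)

Nash equilibrium: (A, Y), (B, X)

Work:
Best responses:
  P1 vs X: payoffs [2, 4] → best response B (payoff 4)
  P1 vs Y: payoffs [1, 0] → best response A (payoff 1)
  P2 vs A: payoffs [0, 2] → best response Y (payoff 2)
  P2 vs B: payoffs [2, 0] → best response X (payoff 2)
Mutual best responses: (A,Y), (B,X) → Nash equilibria.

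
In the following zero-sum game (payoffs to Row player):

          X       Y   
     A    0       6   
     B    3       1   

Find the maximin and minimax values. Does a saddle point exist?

Maximin = 1, Minimax = 3, Saddle: False

Work:
Row minimums: [0, 1] → maximin = 1
Column maximums: [3, 6] → minimax = 3
No saddle point (maximin ≠ minimax). Mixed strategy needed.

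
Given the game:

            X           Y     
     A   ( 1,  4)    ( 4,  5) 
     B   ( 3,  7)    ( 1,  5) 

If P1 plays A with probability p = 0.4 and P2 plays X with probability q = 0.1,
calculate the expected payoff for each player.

E[P1] = 2.2, E[P2] = 5.08

Work:
E[P1] = p·q·π₁(A,X) + p·(1-q)·π₁(A,Y) + (1-p)·q·π₁(B,X) + (1-p)·(1-q)·π₁(B,Y)
= 0.4·0.1·1 + 0.4·0.9·4 + 0.6·0.1·3 + 0.6·0.9·1
= 2.2

E[P2] = 5.08 (similar calculation)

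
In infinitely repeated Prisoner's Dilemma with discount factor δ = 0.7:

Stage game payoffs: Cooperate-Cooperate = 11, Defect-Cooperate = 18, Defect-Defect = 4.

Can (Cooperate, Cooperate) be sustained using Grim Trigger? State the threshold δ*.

δ* = 0.5; since δ = 0.7 ≥ 0.5, cooperation can be sustained

Work:
For Grim Trigger:
Cooperate forever: 11/(1-δ)
Defect then punished: 18 + 4·δ/(1-δ)
Need: 11/(1-δ) ≥ 18 + 4·δ/(1-δ)
Solving: δ ≥ (T-R)/(T-P) = (18-11)/(18-4) = 0.5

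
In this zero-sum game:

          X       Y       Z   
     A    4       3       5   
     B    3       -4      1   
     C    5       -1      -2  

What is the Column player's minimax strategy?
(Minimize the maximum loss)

Column should play Y, value = 3

Work:
Column player minimizes Row's maximum payoff:
Column X: max payoff to Row = 5
Column Y: max payoff to Row = 3
Column Z: max payoff to Row = 5
Minimum is 3, achieved by column Y.
Minimax strategy: Y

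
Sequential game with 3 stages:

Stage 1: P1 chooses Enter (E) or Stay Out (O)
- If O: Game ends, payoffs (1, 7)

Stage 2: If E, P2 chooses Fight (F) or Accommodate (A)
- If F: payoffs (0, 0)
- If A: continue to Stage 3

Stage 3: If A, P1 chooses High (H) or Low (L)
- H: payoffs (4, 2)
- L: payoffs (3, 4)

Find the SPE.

SPE: (E, A, H); Outcome (4, 2)

Work:
Stage 3: P1 chooses H (4 vs 3)
Stage 2: P2: F->0, A->2 (anticipating H). Choose A
Stage 1: P1: O->1, E->4 (anticipating A, H). Choose E
SPE path: E -> A -> H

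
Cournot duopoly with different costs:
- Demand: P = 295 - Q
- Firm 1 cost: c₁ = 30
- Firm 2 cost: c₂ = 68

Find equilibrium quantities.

q₁* = 101.0, q₂* = 63.0

Work:
Reaction: q₁ = (295 - 30 - q₂)/2
Reaction: q₂ = (295 - 68 - q₁)/2
Solve simultaneously:
q₁* = (295 - 2×30 + 68)/3 = 101.0
q₂* = (295 - 2×68 + 30)/3 = 63.0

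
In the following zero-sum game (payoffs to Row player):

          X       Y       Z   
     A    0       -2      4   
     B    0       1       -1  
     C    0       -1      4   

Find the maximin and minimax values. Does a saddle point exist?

Maximin = -1, Minimax = 0, Saddle: False

Work:
Row minimums: [-2, -1, -1] → maximin = -1
Column maximums: [0, 1, 4] → minimax = 0
No saddle point (maximin ≠ minimax). Mixed strategy needed.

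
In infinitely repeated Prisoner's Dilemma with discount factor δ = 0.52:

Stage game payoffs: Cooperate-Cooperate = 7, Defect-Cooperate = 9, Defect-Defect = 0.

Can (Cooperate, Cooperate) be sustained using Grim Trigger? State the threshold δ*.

δ* = 0.2222; since δ = 0.52 ≥ 0.2222, cooperation can be sustained

Work:
For Grim Trigger:
Cooperate forever: 7/(1-δ)
Defect then punished: 9 + 0·δ/(1-δ)
Need: 7/(1-δ) ≥ 9 + 0·δ/(1-δ)
Solving: δ ≥ (T-R)/(T-P) = (9-7)/(9-0) = 0.2222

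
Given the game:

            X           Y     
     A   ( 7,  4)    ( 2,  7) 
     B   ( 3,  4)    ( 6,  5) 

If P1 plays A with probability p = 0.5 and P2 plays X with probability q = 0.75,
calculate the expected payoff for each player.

E[P1] = 4.75, E[P2] = 4.5

Work:
E[P1] = p·q·π₁(A,X) + p·(1-q)·π₁(A,Y) + (1-p)·q·π₁(B,X) + (1-p)·(1-q)·π₁(B,Y)
= 0.5·0.75·7 + 0.5·0.25·2 + 0.5·0.75·3 + 0.5·0.25·6
= 4.75

E[P2] = 4.5 (similar calculation)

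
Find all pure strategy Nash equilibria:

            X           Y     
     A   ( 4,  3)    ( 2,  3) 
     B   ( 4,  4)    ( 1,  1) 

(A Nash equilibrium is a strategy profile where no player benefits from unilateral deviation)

Nash equilibrium: (A, X), (A, Y), (B, X)

Work:
Best responses:
  P1 vs X: payoffs [4, 4] → best response A/B (payoff 4)
  P1 vs Y: payoffs [2, 1] → best response A (payoff 2)
  P2 vs A: payoffs [3, 3] → best response X/Y (payoff 3)
  P2 vs B: payoffs [4, 1] → best response X (payoff 4)
Mutual best responses: (A,X), (A,Y), (B,X) → Nash equilibria.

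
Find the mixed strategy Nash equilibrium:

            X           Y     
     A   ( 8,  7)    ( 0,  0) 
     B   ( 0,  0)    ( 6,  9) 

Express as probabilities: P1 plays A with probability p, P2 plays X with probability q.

p = 0.5625, q = 0.4286

Work:
Find probabilities that make opponent indifferent:
P2 chooses q to make P1 indifferent between A and B
P1 chooses p to make P2 indifferent between X and Y
Mixed NE: P1 plays (A: 0.5625, B: 0.4375), P2 plays (X: 0.4286, Y: 0.5714)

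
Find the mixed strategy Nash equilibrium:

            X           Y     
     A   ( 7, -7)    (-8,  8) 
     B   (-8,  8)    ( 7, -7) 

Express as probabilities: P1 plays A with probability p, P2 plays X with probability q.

p = 0.5, q = 0.5

Work:
Find probabilities that make opponent indifferent:
P2 chooses q to make P1 indifferent between A and B
P1 chooses p to make P2 indifferent between X and Y
Mixed NE: P1 plays (A: 0.5, B: 0.5), P2 plays (X: 0.5, Y: 0.5)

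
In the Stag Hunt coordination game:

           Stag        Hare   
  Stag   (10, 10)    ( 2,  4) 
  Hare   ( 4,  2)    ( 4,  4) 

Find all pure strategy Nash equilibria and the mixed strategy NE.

Pure NE: (Stag, Stag) and (Hare, Hare); Mixed NE: p = 0.25, q = 0.25

Work:
Check pure NE:
(Stag, Stag): (10, 10) - no unilateral deviation beneficial
(Hare, Hare): (4, 4) - no unilateral deviation beneficial
Mixed NE: P1 plays Stag with p = 0.25, P2 plays Stag with q = 0.25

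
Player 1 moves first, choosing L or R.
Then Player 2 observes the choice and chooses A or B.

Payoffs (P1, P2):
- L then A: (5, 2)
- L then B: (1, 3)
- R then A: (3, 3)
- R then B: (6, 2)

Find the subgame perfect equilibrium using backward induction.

P1 plays R, P2 plays B after L and A after R; Payoff (3, 3)

Work:
Backward induction:
After L: P2 chooses B → P1 gets 1
After R: P2 chooses A → P1 gets 3
P1 chooses R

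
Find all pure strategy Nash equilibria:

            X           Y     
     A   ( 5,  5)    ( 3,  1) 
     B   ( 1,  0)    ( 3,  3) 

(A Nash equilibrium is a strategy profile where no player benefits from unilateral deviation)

Nash equilibrium: (A, X), (B, Y)

Work:
Best responses:
  P1 vs X: payoffs [5, 1] → best response A (payoff 5)
  P1 vs Y: payoffs [3, 3] → best response A/B (payoff 3)
  P2 vs A: payoffs [5, 1] → best response X (payoff 5)
  P2 vs B: payoffs [0, 3] → best response Y (payoff 3)
Mutual best responses: (A,X), (B,Y) → Nash equilibria.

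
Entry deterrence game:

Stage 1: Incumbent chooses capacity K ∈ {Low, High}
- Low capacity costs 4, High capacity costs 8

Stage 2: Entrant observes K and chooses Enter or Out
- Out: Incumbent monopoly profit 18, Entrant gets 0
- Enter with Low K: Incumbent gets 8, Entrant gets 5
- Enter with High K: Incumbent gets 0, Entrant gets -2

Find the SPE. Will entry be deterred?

SPE: (High, Enter|Low, Out|High); Entry deterred. Incumbent net profit = 10

Work:
After Low K: Entrant enters (5 > 0)
After High K: Entrant stays out (-2 < 0)
Incumbent: Low → 8−4=4, High → 18−8=10
Incumbent chooses High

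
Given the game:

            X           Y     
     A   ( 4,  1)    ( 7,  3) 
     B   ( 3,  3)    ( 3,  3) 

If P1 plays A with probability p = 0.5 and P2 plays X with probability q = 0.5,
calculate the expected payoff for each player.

E[P1] = 4.25, E[P2] = 2.5

Work:
E[P1] = p·q·π₁(A,X) + p·(1-q)·π₁(A,Y) + (1-p)·q·π₁(B,X) + (1-p)·(1-q)·π₁(B,Y)
= 0.5·0.5·4 + 0.5·0.5·7 + 0.5·0.5·3 + 0.5·0.5·3
= 4.25

E[P2] = 2.5 (similar calculation)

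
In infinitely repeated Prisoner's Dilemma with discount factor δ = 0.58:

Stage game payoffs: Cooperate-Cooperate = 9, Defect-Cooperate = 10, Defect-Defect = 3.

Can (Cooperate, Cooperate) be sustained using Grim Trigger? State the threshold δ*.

δ* = 0.1429; since δ = 0.58 ≥ 0.1429, cooperation can be sustained

Work:
For Grim Trigger:
Cooperate forever: 9/(1-δ)
Defect then punished: 10 + 3·δ/(1-δ)
Need: 9/(1-δ) ≥ 10 + 3·δ/(1-δ)
Solving: δ ≥ (T-R)/(T-P) = (10-9)/(10-3) = 0.1429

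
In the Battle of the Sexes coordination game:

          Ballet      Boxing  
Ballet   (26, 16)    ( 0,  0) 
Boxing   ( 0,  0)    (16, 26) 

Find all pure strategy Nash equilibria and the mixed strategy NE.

Pure NE: (Ballet, Ballet) and (Boxing, Boxing); Mixed NE: p = 0.619, q = 0.381

Work:
Check pure NE:
(Ballet, Ballet): (26, 16) - no unilateral deviation beneficial
(Boxing, Boxing): (16, 26) - no unilateral deviation beneficial
Mixed NE: P1 plays Ballet with p = 0.619, P2 plays Ballet with q = 0.381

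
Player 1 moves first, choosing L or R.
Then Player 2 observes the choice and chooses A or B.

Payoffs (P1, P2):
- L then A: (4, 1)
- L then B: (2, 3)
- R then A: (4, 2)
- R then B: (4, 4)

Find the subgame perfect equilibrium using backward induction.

P1 plays R, P2 plays B after L and B after R; Payoff (4, 4)

Work:
Backward induction:
After L: P2 chooses B → P1 gets 2
After R: P2 chooses B → P1 gets 4
P1 chooses R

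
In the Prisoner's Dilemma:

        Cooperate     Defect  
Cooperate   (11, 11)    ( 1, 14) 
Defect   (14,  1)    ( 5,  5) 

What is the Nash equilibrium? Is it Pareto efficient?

(Defect, Defect) is NE; not Pareto efficient

Work:
Defect dominates Cooperate for both players:
If P2 cooperates: Defect (14) > Cooperate (11)
If P2 defects: Defect (5) > Cooperate (1)
NE: (Defect, Defect) with payoff (5, 5)
But (Cooperate, Cooperate) = (11, 11) Pareto dominates (5, 5)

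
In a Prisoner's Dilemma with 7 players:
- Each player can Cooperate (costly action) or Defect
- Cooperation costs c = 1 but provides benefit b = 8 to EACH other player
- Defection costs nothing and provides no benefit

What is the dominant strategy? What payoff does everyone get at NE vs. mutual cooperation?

Dominant: Defect; NE payoff = 0; Coop payoff = 47

Work:
Defect dominates (saves cost c = 1, benefit to others is external)
NE: All defect → everyone gets 0
If all cooperate: each receives (6)×8 - 1 = 47
Social dilemma: 47 > 0 but NE gives 0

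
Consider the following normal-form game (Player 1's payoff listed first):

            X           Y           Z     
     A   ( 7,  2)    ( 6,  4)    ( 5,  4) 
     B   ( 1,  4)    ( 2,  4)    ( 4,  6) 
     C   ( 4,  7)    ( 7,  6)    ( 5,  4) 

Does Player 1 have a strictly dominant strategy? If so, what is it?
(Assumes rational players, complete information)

No strictly dominant strategy exists for Player 1

Work:
A strategy strictly dominates another if it gives a strictly higher payoff against every opponent action. Compare each pair of P1's strategies column-by-column:
  A vs B: [7 vs 1, 6 vs 2, 5 vs 4] → A strictly dominates B
  A vs C: [7 vs 4, 6 vs 7, 5 vs 5] → A does not strictly dominate C (column Y: 6 ≤ 7)
  B vs A: [1 vs 7, 2 vs 6, 4 vs 5] → B does not strictly dominate A (column X: 1 ≤ 7)
  B vs C: [1 vs 4, 2 vs 7, 4 vs 5] → B does not strictly dominate C (column X: 1 ≤ 4)
  C vs A: [4 vs 7, 7 vs 6, 5 vs 5] → C does not strictly dominate A (column X: 4 ≤ 7)
  C vs B: [4 vs 1, 7 vs 2, 5 vs 4] → C strictly dominates B
No single strategy strictly dominates all others → no strictly dominant strategy.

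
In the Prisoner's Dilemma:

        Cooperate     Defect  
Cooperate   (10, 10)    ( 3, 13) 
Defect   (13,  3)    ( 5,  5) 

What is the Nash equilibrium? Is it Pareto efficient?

(Defect, Defect) is NE; not Pareto efficient

Work:
Defect dominates Cooperate for both players:
If P2 cooperates: Defect (13) > Cooperate (10)
If P2 defects: Defect (5) > Cooperate (3)
NE: (Defect, Defect) with payoff (5, 5)
But (Cooperate, Cooperate) = (10, 10) Pareto dominates (5, 5)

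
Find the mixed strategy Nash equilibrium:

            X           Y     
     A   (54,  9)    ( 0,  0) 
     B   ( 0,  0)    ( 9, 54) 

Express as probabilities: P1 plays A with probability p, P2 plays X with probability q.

p = 0.8571, q = 0.1429

Work:
Find probabilities that make opponent indifferent:
P2 chooses q to make P1 indifferent between A and B
P1 chooses p to make P2 indifferent between X and Y
Mixed NE: P1 plays (A: 0.8571, B: 0.1429), P2 plays (X: 0.1429, Y: 0.8571)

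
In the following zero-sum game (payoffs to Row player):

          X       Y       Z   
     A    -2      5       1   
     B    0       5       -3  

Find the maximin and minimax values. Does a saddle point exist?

Maximin = -2, Minimax = 0, Saddle: False

Work:
Row minimums: [-2, -3] → maximin = -2
Column maximums: [0, 5, 1] → minimax = 0
No saddle point (maximin ≠ minimax). Mixed strategy needed.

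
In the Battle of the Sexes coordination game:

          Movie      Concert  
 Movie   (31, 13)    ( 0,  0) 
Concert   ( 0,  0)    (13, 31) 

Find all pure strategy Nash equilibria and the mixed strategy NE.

Pure NE: (Movie, Movie) and (Concert, Concert); Mixed NE: p = 0.7045, q = 0.2955

Work:
Check pure NE:
(Movie, Movie): (31, 13) - no unilateral deviation beneficial
(Concert, Concert): (13, 31) - no unilateral deviation beneficial
Mixed NE: P1 plays Movie with p = 0.7045, P2 plays Movie with q = 0.2955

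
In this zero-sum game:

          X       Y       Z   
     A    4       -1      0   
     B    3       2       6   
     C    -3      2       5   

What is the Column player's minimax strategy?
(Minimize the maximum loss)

Column should play Y, value = 2

Work:
Column player minimizes Row's maximum payoff:
Column X: max payoff to Row = 4
Column Y: max payoff to Row = 2
Column Z: max payoff to Row = 6
Minimum is 2, achieved by column Y.
Minimax strategy: Y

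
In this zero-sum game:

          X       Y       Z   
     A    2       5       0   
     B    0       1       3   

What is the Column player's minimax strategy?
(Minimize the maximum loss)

Column should play X, value = 2

Work:
Column player minimizes Row's maximum payoff:
Column X: max payoff to Row = 2
Column Y: max payoff to Row = 5
Column Z: max payoff to Row = 3
Minimum is 2, achieved by column X.
Minimax strategy: X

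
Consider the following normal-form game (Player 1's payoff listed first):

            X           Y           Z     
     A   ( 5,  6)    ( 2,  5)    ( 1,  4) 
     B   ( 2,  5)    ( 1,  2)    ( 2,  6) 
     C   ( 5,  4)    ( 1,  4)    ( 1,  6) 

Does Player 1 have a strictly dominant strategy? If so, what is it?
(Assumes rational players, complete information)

No strictly dominant strategy exists for Player 1

Work:
A strategy strictly dominates another if it gives a strictly higher payoff against every opponent action. Compare each pair of P1's strategies column-by-column:
  A vs B: [5 vs 2, 2 vs 1, 1 vs 2] → A does not strictly dominate B (column Z: 1 ≤ 2)
  A vs C: [5 vs 5, 2 vs 1, 1 vs 1] → A does not strictly dominate C (column X: 5 ≤ 5)
  B vs A: [2 vs 5, 1 vs 2, 2 vs 1] → B does not strictly dominate A (column X: 2 ≤ 5)
  B vs C: [2 vs 5, 1 vs 1, 2 vs 1] → B does not strictly dominate C (column X: 2 ≤ 5)
  C vs A: [5 vs 5, 1 vs 2, 1 vs 1] → C does not strictly dominate A (column X: 5 ≤ 5)
  C vs B: [5 vs 2, 1 vs 1, 1 vs 2] → C does not strictly dominate B (column Y: 1 ≤ 1)
No single strategy strictly dominates all others → no strictly dominant strategy.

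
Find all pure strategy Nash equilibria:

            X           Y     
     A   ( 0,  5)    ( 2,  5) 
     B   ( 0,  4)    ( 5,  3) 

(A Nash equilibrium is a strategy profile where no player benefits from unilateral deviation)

Nash equilibrium: (A, X), (B, X)

Work:
Best responses:
  P1 vs X: payoffs [0, 0] → best response A/B (payoff 0)
  P1 vs Y: payoffs [2, 5] → best response B (payoff 5)
  P2 vs A: payoffs [5, 5] → best response X/Y (payoff 5)
  P2 vs B: payoffs [4, 3] → best response X (payoff 4)
Mutual best responses: (A,X), (B,X) → Nash equilibria.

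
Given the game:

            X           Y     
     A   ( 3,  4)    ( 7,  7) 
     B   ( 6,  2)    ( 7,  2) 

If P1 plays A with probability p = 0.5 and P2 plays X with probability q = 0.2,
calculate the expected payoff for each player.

E[P1] = 6.5, E[P2] = 4.2

Work:
E[P1] = p·q·π₁(A,X) + p·(1-q)·π₁(A,Y) + (1-p)·q·π₁(B,X) + (1-p)·(1-q)·π₁(B,Y)
= 0.5·0.2·3 + 0.5·0.8·7 + 0.5·0.2·6 + 0.5·0.8·7
= 6.5

E[P2] = 4.2 (similar calculation)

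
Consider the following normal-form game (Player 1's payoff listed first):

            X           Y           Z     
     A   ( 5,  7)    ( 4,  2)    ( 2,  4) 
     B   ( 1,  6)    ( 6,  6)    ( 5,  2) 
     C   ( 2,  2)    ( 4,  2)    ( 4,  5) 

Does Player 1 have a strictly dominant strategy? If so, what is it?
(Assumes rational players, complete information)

No strictly dominant strategy exists for Player 1

Work:
A strategy strictly dominates another if it gives a strictly higher payoff against every opponent action. Compare each pair of P1's strategies column-by-column:
  A vs B: [5 vs 1, 4 vs 6, 2 vs 5] → A does not strictly dominate B (column Y: 4 ≤ 6)
  A vs C: [5 vs 2, 4 vs 4, 2 vs 4] → A does not strictly dominate C (column Y: 4 ≤ 4)
  B vs A: [1 vs 5, 6 vs 4, 5 vs 2] → B does not strictly dominate A (column X: 1 ≤ 5)
  B vs C: [1 vs 2, 6 vs 4, 5 vs 4] → B does not strictly dominate C (column X: 1 ≤ 2)
  C vs A: [2 vs 5, 4 vs 4, 4 vs 2] → C does not strictly dominate A (column X: 2 ≤ 5)
  C vs B: [2 vs 1, 4 vs 6, 4 vs 5] → C does not strictly dominate B (column Y: 4 ≤ 6)
No single strategy strictly dominates all others → no strictly dominant strategy.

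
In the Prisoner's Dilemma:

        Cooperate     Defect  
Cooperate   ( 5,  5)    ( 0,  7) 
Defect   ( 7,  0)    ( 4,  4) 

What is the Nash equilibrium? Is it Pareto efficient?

(Defect, Defect) is NE; not Pareto efficient

Work:
Defect dominates Cooperate for both players:
If P2 cooperates: Defect (7) > Cooperate (5)
If P2 defects: Defect (4) > Cooperate (0)
NE: (Defect, Defect) with payoff (4, 4)
But (Cooperate, Cooperate) = (5, 5) Pareto dominates (4, 4)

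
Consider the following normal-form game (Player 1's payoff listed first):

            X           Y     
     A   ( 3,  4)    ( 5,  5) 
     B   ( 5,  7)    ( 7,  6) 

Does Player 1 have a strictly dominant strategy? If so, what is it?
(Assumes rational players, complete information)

Yes, Player 1's strictly dominant strategy is B

Work:
A strategy strictly dominates another if it gives a strictly higher payoff against every opponent action. Compare each pair of P1's strategies column-by-column:
  A vs B: [3 vs 5, 5 vs 7] → A does not strictly dominate B (column X: 3 ≤ 5)
  B vs A: [5 vs 3, 7 vs 5] → B strictly dominates A
B strictly dominates every other strategy → strictly dominant.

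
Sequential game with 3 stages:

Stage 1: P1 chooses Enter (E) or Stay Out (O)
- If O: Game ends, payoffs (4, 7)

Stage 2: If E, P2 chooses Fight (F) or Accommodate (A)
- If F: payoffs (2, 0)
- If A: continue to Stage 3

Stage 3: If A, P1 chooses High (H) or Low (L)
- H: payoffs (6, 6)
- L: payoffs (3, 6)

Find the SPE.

SPE: (E, A, H); Outcome (6, 6)

Work:
Stage 3: P1 chooses H (6 vs 3)
Stage 2: P2: F->0, A->6 (anticipating H). Choose A
Stage 1: P1: O->4, E->6 (anticipating A, H). Choose E
SPE path: E -> A -> H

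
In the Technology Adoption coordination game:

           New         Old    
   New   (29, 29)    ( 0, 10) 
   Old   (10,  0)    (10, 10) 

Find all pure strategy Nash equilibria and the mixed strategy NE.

Pure NE: (New, New) and (Old, Old); Mixed NE: p = 0.3448, q = 0.3448

Work:
Check pure NE:
(New, New): (29, 29) - no unilateral deviation beneficial
(Old, Old): (10, 10) - no unilateral deviation beneficial
Mixed NE: P1 plays New with p = 0.3448, P2 plays New with q = 0.3448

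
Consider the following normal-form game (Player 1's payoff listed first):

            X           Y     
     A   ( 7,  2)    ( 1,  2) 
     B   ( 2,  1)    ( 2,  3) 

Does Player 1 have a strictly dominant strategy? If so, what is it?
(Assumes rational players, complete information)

No strictly dominant strategy exists for Player 1

Work:
A strategy strictly dominates another if it gives a strictly higher payoff against every opponent action. Compare each pair of P1's strategies column-by-column:
  A vs B: [7 vs 2, 1 vs 2] → A does not strictly dominate B (column Y: 1 ≤ 2)
  B vs A: [2 vs 7, 2 vs 1] → B does not strictly dominate A (column X: 2 ≤ 7)
No single strategy strictly dominates all others → no strictly dominant strategy.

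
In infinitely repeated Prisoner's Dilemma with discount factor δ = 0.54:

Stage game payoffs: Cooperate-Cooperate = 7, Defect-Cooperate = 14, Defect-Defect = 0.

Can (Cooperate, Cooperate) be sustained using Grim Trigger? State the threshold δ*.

δ* = 0.5; since δ = 0.54 ≥ 0.5, cooperation can be sustained

Work:
For Grim Trigger:
Cooperate forever: 7/(1-δ)
Defect then punished: 14 + 0·δ/(1-δ)
Need: 7/(1-δ) ≥ 14 + 0·δ/(1-δ)
Solving: δ ≥ (T-R)/(T-P) = (14-7)/(14-0) = 0.5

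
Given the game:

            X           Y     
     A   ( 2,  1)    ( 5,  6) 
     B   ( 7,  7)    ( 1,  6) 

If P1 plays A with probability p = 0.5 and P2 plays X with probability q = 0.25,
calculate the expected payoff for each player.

E[P1] = 3.375, E[P2] = 5.5

Work:
E[P1] = p·q·π₁(A,X) + p·(1-q)·π₁(A,Y) + (1-p)·q·π₁(B,X) + (1-p)·(1-q)·π₁(B,Y)
= 0.5·0.25·2 + 0.5·0.75·5 + 0.5·0.25·7 + 0.5·0.75·1
= 3.375

E[P2] = 5.5 (similar calculation)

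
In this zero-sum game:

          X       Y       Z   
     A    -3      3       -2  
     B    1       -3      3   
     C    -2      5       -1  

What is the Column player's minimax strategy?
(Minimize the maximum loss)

Column should play X, value = 1

Work:
Column player minimizes Row's maximum payoff:
Column X: max payoff to Row = 1
Column Y: max payoff to Row = 5
Column Z: max payoff to Row = 3
Minimum is 1, achieved by column X.
Minimax strategy: X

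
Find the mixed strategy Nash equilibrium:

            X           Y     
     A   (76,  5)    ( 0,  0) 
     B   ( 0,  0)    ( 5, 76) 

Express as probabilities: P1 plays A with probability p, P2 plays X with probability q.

p = 0.9383, q = 0.0617

Work:
Find probabilities that make opponent indifferent:
P2 chooses q to make P1 indifferent between A and B
P1 chooses p to make P2 indifferent between X and Y
Mixed NE: P1 plays (A: 0.9383, B: 0.0617), P2 plays (X: 0.0617, Y: 0.9383)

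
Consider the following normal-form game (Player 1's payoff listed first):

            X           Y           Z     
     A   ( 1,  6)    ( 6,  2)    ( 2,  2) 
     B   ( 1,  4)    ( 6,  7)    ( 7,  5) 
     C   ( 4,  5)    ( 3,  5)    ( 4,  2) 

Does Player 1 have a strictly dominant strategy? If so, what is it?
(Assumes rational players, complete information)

No strictly dominant strategy exists for Player 1

Work:
A strategy strictly dominates another if it gives a strictly higher payoff against every opponent action. Compare each pair of P1's strategies column-by-column:
  A vs B: [1 vs 1, 6 vs 6, 2 vs 7] → A does not strictly dominate B (column X: 1 ≤ 1)
  A vs C: [1 vs 4, 6 vs 3, 2 vs 4] → A does not strictly dominate C (column X: 1 ≤ 4)
  B vs A: [1 vs 1, 6 vs 6, 7 vs 2] → B does not strictly dominate A (column X: 1 ≤ 1)
  B vs C: [1 vs 4, 6 vs 3, 7 vs 4] → B does not strictly dominate C (column X: 1 ≤ 4)
  C vs A: [4 vs 1, 3 vs 6, 4 vs 2] → C does not strictly dominate A (column Y: 3 ≤ 6)
  C vs B: [4 vs 1, 3 vs 6, 4 vs 7] → C does not strictly dominate B (column Y: 3 ≤ 6)
No single strategy strictly dominates all others → no strictly dominant strategy.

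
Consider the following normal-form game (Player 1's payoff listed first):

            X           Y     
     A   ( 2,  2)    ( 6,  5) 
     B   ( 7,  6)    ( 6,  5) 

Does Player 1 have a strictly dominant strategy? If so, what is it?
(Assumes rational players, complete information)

No strictly dominant strategy exists for Player 1

Work:
A strategy strictly dominates another if it gives a strictly higher payoff against every opponent action. Compare each pair of P1's strategies column-by-column:
  A vs B: [2 vs 7, 6 vs 6] → A does not strictly dominate B (column X: 2 ≤ 7)
  B vs A: [7 vs 2, 6 vs 6] → B does not strictly dominate A (column Y: 6 ≤ 6)
No single strategy strictly dominates all others → no strictly dominant strategy.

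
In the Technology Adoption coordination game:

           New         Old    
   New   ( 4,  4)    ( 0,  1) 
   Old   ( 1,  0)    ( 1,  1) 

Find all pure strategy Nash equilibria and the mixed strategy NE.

Pure NE: (New, New) and (Old, Old); Mixed NE: p = 0.25, q = 0.25

Work:
Check pure NE:
(New, New): (4, 4) - no unilateral deviation beneficial
(Old, Old): (1, 1) - no unilateral deviation beneficial
Mixed NE: P1 plays New with p = 0.25, P2 plays New with q = 0.25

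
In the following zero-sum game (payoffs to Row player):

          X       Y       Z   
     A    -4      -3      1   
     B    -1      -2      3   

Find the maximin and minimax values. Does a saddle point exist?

Maximin = -2, Minimax = -2, Saddle: True

Work:
Row minimums: [-4, -2] → maximin = -2
Column maximums: [-1, -2, 3] → minimax = -2
Saddle point exists! Game value = -2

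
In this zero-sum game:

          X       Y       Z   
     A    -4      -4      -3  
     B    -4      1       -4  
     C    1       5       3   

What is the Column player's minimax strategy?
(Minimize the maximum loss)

Column should play X, value = 1

Work:
Column player minimizes Row's maximum payoff:
Column X: max payoff to Row = 1
Column Y: max payoff to Row = 5
Column Z: max payoff to Row = 3
Minimum is 1, achieved by column X.
Minimax strategy: X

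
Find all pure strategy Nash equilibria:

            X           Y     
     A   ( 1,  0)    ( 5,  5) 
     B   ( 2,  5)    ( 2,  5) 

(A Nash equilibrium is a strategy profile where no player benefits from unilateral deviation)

Nash equilibrium: (A, Y), (B, X)

Work:
Best responses:
  P1 vs X: payoffs [1, 2] → best response B (payoff 2)
  P1 vs Y: payoffs [5, 2] → best response A (payoff 5)
  P2 vs A: payoffs [0, 5] → best response Y (payoff 5)
  P2 vs B: payoffs [5, 5] → best response X/Y (payoff 5)
Mutual best responses: (A,Y), (B,X) → Nash equilibria.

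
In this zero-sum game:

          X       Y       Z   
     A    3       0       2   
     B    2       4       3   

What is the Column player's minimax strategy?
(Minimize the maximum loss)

Column should play X or Z (all achieve the minimum), value = 3

Work:
Column player minimizes Row's maximum payoff:
Column X: max payoff to Row = 3
Column Y: max payoff to Row = 4
Column Z: max payoff to Row = 3
Minimum is 3, achieved by columns X, Z (tied).
Each of X or Z is a minimax strategy.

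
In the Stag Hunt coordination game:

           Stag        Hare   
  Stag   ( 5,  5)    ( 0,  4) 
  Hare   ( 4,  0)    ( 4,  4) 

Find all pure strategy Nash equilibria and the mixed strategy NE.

Pure NE: (Stag, Stag) and (Hare, Hare); Mixed NE: p = 0.8, q = 0.8

Work:
Check pure NE:
(Stag, Stag): (5, 5) - no unilateral deviation beneficial
(Hare, Hare): (4, 4) - no unilateral deviation beneficial
Mixed NE: P1 plays Stag with p = 0.8, P2 plays Stag with q = 0.8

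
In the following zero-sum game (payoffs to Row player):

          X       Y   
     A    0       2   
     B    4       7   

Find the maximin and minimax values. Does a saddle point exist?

Maximin = 4, Minimax = 4, Saddle: True

Work:
Row minimums: [0, 4] → maximin = 4
Column maximums: [4, 7] → minimax = 4
Saddle point exists! Game value = 4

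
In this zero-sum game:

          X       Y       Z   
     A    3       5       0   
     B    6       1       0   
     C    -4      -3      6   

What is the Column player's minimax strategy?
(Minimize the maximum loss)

Column should play Y, value = 5

Work:
Column player minimizes Row's maximum payoff:
Column X: max payoff to Row = 6
Column Y: max payoff to Row = 5
Column Z: max payoff to Row = 6
Minimum is 5, achieved by column Y.
Minimax strategy: Y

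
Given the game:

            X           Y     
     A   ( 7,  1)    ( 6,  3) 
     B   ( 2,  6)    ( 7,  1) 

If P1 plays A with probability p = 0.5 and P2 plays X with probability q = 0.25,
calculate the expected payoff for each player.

E[P1] = 6.0, E[P2] = 2.375

Work:
E[P1] = p·q·π₁(A,X) + p·(1-q)·π₁(A,Y) + (1-p)·q·π₁(B,X) + (1-p)·(1-q)·π₁(B,Y)
= 0.5·0.25·7 + 0.5·0.75·6 + 0.5·0.25·2 + 0.5·0.75·7
= 6.0

E[P2] = 2.375 (similar calculation)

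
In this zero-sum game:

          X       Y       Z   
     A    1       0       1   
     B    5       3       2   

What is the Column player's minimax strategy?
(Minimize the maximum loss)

Column should play Z, value = 2

Work:
Column player minimizes Row's maximum payoff:
Column X: max payoff to Row = 5
Column Y: max payoff to Row = 3
Column Z: max payoff to Row = 2
Minimum is 2, achieved by column Z.
Minimax strategy: Z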